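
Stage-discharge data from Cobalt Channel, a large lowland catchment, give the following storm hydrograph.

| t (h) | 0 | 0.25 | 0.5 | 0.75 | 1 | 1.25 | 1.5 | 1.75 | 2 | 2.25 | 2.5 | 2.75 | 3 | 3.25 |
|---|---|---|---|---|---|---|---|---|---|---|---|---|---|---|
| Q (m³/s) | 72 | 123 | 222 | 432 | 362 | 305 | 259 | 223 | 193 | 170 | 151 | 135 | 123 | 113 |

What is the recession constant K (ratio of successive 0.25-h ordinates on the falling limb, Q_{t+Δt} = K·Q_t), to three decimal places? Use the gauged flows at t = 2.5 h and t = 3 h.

Using the recession-limb readings at t = 2.5 h and t = 3 h: Q falls from 151 to 123 m³/s over 2 intervals.
K = (Q₂/Q₁)^(1/2) = (123/151)^(1/2) = 0.903.

K ≈ 0.903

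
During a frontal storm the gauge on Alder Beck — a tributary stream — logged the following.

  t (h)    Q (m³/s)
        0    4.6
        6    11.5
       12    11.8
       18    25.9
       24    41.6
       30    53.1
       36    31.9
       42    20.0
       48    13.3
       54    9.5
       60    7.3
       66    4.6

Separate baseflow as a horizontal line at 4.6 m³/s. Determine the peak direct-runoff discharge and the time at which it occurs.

Subtracting baseflow gives direct-runoff ordinates: 0.0, 6.9, 7.2, 21.3, 37.0, 48.5, 27.3, 15.4, 8.7, 4.9, 2.7, 0.0 m³/s.
The maximum is 48.5 m³/s, occurring at the reading for t = 30 h.

Q_p = 48.5 m³/s at t = 30 h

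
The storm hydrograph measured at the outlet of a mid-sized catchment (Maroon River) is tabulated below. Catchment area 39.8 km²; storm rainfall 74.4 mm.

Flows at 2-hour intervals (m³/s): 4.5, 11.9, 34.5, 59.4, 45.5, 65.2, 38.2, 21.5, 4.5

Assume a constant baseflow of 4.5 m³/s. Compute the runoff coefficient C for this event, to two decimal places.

ΣQ_DR = 244.7 m³/s; V = ΣQ_DR·Δt = 1.762 × 10^6 m³.
Runoff depth d = V / A = 44.27 mm.
C = d / P = 44.27 / 74.4 = 0.59.

C ≈ 0.59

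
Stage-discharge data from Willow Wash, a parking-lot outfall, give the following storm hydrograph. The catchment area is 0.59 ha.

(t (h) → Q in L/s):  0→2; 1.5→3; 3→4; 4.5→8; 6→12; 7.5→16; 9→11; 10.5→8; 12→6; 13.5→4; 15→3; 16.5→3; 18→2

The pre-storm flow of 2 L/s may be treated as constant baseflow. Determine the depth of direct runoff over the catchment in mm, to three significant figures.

d ≈ 51.3 mm

Direct runoff: 0.0, 1.0, 2.0, 6.0, 10.0, 14.0, 9.0, 6.0, 4.0, 2.0, 1.0, 1.0, 0.0 L/s; ΣQ_DR = 56.00 L/s.
V = ΣQ_DR · Δt = 56.00 × 5400 s = 3.024 × 10^5 L.
Over A = 0.59 ha, depth = V / A = 51.3 mm.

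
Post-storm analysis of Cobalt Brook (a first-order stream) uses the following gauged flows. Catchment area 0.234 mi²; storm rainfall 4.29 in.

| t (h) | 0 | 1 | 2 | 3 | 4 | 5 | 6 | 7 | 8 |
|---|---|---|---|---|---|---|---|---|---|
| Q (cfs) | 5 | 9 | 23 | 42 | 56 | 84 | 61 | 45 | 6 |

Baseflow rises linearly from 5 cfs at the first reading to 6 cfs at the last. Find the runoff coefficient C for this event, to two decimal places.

ΣQ_DR = 281.5 cfs; V = ΣQ_DR·Δt = 1.013 × 10^6 ft³.
Runoff depth d = V / A = 1.864 in.
C = d / P = 1.864 / 4.29 = 0.43.

C ≈ 0.43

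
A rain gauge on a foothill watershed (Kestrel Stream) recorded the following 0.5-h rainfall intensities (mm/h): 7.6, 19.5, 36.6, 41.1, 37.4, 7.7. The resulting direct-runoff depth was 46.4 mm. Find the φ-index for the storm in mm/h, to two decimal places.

Only the 4 blocks with intensity above φ contribute runoff: 19.5, 36.6, 41.1, 37.4 mm/h.
Σ(I−φ)·Δt = d  ⇒  (19.5+36.6+41.1+37.4 − 4φ)·0.5 = 46.4
φ = (134.6 − 46.4/0.5) / 4 = 10.45 mm/h.

φ ≈ 10.45 mm/h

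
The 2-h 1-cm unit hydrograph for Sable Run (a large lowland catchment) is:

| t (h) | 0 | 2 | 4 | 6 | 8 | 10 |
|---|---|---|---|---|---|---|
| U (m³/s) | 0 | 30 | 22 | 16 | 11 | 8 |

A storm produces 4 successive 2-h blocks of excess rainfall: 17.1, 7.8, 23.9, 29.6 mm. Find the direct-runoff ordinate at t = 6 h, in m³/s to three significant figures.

Q ≈ 116 m³/s

By discrete convolution, Q_j = Σ (P_i / 10 mm) · U_{j−i}.
At t = 6 h (j=3): Q = (17.1/10)·16 + (7.8/10)·22 + (23.9/10)·30 + (29.6/10)·0 = 116 m³/s.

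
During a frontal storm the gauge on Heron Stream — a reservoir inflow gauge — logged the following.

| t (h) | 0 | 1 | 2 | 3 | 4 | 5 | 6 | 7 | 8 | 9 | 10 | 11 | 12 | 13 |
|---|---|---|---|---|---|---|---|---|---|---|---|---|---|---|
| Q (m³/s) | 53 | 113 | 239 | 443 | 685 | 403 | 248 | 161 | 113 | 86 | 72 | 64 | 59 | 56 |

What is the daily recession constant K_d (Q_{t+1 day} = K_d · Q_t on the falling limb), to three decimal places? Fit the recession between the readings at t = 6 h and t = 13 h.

K_d ≈ 0.006

Between t = 6 h and t = 13 h the flow falls from 248 to 56 m³/s over 7×1 h = 7 h.
Per-interval ratio K = (56/248)^(1/7) = 0.8085; K_d = K^(24/1) = 0.006.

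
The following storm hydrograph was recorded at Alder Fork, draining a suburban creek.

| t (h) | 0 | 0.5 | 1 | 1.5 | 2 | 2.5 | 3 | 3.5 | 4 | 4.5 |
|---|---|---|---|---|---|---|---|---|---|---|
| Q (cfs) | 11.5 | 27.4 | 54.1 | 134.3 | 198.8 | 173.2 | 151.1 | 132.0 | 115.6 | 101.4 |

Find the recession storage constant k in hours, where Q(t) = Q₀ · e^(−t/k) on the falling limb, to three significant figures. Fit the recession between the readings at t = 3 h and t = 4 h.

On the falling limb, Q drops from 151.1 to 115.6 cfs between t = 3 h and t = 4 h (Δt = 1 h).
k = −Δt / ln(Q₂/Q₁) = −1 / ln(115.6/151.1) = 3.73 h.

k ≈ 3.73 h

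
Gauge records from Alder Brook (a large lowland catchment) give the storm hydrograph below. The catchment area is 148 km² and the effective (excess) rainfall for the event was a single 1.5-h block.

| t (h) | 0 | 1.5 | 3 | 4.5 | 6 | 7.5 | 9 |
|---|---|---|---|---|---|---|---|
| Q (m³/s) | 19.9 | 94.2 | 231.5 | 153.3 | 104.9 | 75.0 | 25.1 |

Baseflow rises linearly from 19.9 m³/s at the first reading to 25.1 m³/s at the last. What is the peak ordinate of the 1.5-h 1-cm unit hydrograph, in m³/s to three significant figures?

Direct runoff: 0.00, 73.43, 209.87, 130.80, 81.53, 50.77, 0.00 m³/s; ΣQ_DR = 546.4 m³/s, peak = 209.87 m³/s.
Runoff depth d = ΣQ_DR·Δt / A = 546.4 × 5400 / (148 km²) = 19.94 mm.
The 1-cm UH is the DRH scaled by (10 mm)/d, so U_p = 209.87 × 10/19.94 = 105 m³/s.

U_p ≈ 105 m³/s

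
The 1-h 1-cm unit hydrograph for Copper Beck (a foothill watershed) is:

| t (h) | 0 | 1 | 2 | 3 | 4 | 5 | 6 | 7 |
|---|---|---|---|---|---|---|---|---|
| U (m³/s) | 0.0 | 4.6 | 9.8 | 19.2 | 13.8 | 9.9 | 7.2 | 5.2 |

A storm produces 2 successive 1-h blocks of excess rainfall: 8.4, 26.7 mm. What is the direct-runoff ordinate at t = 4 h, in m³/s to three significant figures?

By discrete convolution, Q_j = Σ (P_i / 10 mm) · U_{j−i}.
At t = 4 h (j=4): Q = (8.4/10)·13.8 + (26.7/10)·19.2 = 62.9 m³/s.

Q ≈ 62.9 m³/s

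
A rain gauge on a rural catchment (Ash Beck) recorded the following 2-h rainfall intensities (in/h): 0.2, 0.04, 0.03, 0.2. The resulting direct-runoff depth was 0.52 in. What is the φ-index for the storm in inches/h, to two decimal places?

Only the 2 blocks with intensity above φ contribute runoff: 0.2, 0.2 in/h.
Σ(I−φ)·Δt = d  ⇒  (0.2+0.2 − 2φ)·2 = 0.52
φ = (0.4000 − 0.52/2) / 2 = 0.07 in/h.

φ ≈ 0.07 in/h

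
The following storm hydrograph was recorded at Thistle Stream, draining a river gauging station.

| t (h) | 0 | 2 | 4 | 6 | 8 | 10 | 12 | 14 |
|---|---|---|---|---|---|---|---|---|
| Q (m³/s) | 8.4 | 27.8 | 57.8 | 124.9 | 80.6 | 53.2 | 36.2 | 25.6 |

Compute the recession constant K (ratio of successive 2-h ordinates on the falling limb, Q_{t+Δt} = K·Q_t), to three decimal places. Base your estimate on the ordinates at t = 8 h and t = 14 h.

K ≈ 0.682

Using the recession-limb readings at t = 8 h and t = 14 h: Q falls from 80.6 to 25.6 m³/s over 3 intervals.
K = (Q₂/Q₁)^(1/3) = (25.6/80.6)^(1/3) = 0.682.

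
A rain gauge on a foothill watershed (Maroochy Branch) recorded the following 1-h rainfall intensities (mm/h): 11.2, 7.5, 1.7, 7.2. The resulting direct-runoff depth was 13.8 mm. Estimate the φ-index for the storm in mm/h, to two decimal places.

φ ≈ 4.03 mm/h

Only the 3 blocks with intensity above φ contribute runoff: 11.2, 7.5, 7.2 mm/h.
Σ(I−φ)·Δt = d  ⇒  (11.2+7.5+7.2 − 3φ)·1 = 13.8
φ = (25.90 − 13.8/1) / 3 = 4.03 mm/h.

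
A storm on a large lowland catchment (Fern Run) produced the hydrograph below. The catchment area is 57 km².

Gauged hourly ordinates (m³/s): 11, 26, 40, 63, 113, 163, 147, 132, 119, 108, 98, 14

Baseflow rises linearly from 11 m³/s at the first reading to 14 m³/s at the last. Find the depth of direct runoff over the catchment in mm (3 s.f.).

d ≈ 55.8 mm

Direct runoff: 0.00, 14.73, 28.45, 51.18, 100.91, 150.64, 134.36, 119.09, 105.82, 94.55, 84.27, 0.00 m³/s; ΣQ_DR = 884.0 m³/s.
V = ΣQ_DR · Δt = 884.0 × 3600 s = 3.182 × 10^6 m³.
Over A = 57 km², depth = V / A = 55.8 mm.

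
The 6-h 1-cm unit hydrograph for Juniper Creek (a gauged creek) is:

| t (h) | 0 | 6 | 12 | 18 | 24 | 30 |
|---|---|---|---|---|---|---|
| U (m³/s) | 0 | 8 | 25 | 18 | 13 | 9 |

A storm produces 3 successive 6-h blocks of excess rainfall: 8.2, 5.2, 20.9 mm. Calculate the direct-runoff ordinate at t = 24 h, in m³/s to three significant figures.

By discrete convolution, Q_j = Σ (P_i / 10 mm) · U_{j−i}.
At t = 24 h (j=4): Q = (8.2/10)·13 + (5.2/10)·18 + (20.9/10)·25 = 72.3 m³/s.

Q ≈ 72.3 m³/s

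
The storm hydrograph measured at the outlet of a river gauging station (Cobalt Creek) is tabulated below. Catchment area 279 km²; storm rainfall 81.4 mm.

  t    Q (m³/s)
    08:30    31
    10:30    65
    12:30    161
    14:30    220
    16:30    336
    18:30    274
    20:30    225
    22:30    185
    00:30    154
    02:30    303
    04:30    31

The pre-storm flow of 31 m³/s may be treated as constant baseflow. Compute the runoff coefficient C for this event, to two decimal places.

ΣQ_DR = 1644 m³/s; V = ΣQ_DR·Δt = 1.184 × 10^7 m³.
Runoff depth d = V / A = 42.43 mm.
C = d / P = 42.43 / 81.4 = 0.52.

C ≈ 0.52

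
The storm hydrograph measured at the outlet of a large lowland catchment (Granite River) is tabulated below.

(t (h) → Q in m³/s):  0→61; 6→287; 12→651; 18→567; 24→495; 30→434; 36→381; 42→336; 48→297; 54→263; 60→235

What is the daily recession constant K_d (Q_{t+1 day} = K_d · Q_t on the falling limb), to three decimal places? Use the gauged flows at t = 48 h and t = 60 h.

K_d ≈ 0.626

Between t = 48 h and t = 60 h the flow falls from 297 to 235 m³/s over 2×6 h = 12 h.
Per-interval ratio K = (235/297)^(1/2) = 0.8895; K_d = K^(24/6) = 0.626.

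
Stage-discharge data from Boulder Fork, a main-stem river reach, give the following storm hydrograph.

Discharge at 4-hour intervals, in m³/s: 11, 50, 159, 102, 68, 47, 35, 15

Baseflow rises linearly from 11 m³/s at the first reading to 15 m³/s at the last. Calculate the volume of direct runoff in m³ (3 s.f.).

V ≈ 5.52 × 10^6 m³

Direct-runoff ordinates (Q − Q_b): 0.00, 38.43, 146.86, 89.29, 54.71, 33.14, 20.57, 0.00 m³/s.
ΣQ_DR = 383.0 m³/s.
With Δt = 4 h = 14400 s, V = ΣQ_DR · Δt = 383.0 × 14400 = 5.52 × 10^6 m³.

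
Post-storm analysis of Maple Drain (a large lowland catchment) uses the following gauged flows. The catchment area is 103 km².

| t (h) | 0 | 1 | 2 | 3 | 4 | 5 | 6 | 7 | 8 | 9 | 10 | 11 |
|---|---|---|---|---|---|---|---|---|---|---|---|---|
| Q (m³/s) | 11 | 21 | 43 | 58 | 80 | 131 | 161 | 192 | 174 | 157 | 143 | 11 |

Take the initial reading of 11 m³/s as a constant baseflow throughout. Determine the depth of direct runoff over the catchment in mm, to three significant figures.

d ≈ 36.7 mm

Direct runoff: 0.0, 10.0, 32.0, 47.0, 69.0, 120.0, 150.0, 181.0, 163.0, 146.0, 132.0, 0.0 m³/s; ΣQ_DR = 1050 m³/s.
V = ΣQ_DR · Δt = 1050 × 3600 s = 3.780 × 10^6 m³.
Over A = 103 km², depth = V / A = 36.7 mm.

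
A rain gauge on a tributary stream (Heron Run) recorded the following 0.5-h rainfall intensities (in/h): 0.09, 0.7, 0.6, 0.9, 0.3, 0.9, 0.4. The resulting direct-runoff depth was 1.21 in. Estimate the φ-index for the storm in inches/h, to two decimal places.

φ ≈ 0.23 in/h

Only the 6 blocks with intensity above φ contribute runoff: 0.7, 0.6, 0.9, 0.3, 0.9, 0.4 in/h.
Σ(I−φ)·Δt = d  ⇒  (0.7+0.6+0.9+0.3+0.9+0.4 − 6φ)·0.5 = 1.21
φ = (3.800 − 1.21/0.5) / 6 = 0.23 in/h.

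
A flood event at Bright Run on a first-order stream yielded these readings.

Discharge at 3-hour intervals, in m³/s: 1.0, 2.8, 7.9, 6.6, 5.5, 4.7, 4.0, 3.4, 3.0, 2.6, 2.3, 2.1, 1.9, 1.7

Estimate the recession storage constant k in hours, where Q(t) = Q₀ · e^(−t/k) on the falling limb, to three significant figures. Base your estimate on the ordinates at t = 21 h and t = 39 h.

On the falling limb, Q drops from 3.4 to 1.7 m³/s between t = 21 h and t = 39 h (Δt = 18 h).
k = −Δt / ln(Q₂/Q₁) = −18 / ln(1.7/3.4) = 26.0 h.

k ≈ 26.0 h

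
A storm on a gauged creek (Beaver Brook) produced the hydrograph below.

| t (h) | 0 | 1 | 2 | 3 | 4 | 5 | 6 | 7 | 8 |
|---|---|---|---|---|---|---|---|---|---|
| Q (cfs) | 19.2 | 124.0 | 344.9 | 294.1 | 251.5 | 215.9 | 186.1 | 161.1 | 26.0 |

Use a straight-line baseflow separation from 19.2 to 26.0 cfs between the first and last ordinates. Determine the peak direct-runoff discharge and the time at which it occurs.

Subtracting baseflow gives direct-runoff ordinates: 0.00, 103.95, 324.00, 272.35, 228.90, 192.45, 161.80, 135.95, 0.00 cfs.
The maximum is 324.00 cfs, occurring at the reading for t = 2 h.

Q_p = 324.00 cfs at t = 2 h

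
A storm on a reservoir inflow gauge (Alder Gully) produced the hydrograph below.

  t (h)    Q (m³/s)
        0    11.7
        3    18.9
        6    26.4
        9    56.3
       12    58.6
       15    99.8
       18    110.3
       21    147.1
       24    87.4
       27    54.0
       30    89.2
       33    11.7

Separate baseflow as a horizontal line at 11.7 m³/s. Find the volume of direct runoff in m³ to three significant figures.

V ≈ 6.81 × 10^6 m³

Direct-runoff ordinates (Q − Q_b): 0.0, 7.2, 14.7, 44.6, 46.9, 88.1, 98.6, 135.4, 75.7, 42.3, 77.5, 0.0 m³/s.
ΣQ_DR = 631.0 m³/s.
With Δt = 3 h = 10800 s, V = ΣQ_DR · Δt = 631.0 × 10800 = 6.81 × 10^6 m³.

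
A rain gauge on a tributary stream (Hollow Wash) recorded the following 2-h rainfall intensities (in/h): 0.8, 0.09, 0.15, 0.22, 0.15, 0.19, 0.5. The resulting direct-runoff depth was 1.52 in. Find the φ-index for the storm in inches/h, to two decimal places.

Only the 2 blocks with intensity above φ contribute runoff: 0.8, 0.5 in/h.
Σ(I−φ)·Δt = d  ⇒  (0.8+0.5 − 2φ)·2 = 1.52
φ = (1.300 − 1.52/2) / 2 = 0.27 in/h.

φ ≈ 0.27 in/h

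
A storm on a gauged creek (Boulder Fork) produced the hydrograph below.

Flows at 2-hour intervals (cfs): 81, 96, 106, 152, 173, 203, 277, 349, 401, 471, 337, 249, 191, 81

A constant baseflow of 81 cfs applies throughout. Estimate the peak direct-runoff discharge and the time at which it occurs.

Subtracting baseflow gives direct-runoff ordinates: 0.0, 15.0, 25.0, 71.0, 92.0, 122.0, 196.0, 268.0, 320.0, 390.0, 256.0, 168.0, 110.0, 0.0 cfs.
The maximum is 390.0 cfs, occurring at the reading for t = 18 h.

Q_p = 390.0 cfs at t = 18 h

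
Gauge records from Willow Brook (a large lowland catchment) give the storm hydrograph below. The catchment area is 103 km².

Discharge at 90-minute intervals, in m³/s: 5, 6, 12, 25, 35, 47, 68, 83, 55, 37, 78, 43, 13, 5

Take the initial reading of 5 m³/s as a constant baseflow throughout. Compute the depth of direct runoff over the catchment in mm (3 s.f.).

Direct runoff: 0.0, 1.0, 7.0, 20.0, 30.0, 42.0, 63.0, 78.0, 50.0, 32.0, 73.0, 38.0, 8.0, 0.0 m³/s; ΣQ_DR = 442.0 m³/s.
V = ΣQ_DR · Δt = 442.0 × 5400 s = 2.387 × 10^6 m³.
Over A = 103 km², depth = V / A = 23.2 mm.

d ≈ 23.2 mm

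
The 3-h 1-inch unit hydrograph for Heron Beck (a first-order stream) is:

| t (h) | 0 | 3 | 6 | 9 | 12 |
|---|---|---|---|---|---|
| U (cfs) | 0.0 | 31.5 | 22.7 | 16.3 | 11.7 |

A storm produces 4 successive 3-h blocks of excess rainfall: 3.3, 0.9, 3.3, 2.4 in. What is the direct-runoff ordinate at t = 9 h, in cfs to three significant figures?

Q ≈ 178 cfs

By discrete convolution, Q_j = Σ (P_i / 1 in) · U_{j−i}.
At t = 9 h (j=3): Q = (3.3/1)·16.3 + (0.9/1)·22.7 + (3.3/1)·31.5 + (2.4/1)·0.0 = 178 cfs.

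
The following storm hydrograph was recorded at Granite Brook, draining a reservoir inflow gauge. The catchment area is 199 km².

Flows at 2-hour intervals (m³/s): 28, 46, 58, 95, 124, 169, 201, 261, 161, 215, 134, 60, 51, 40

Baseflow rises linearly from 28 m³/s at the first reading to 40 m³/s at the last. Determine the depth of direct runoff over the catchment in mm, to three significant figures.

d ≈ 42.2 mm

Direct runoff: 0.00, 17.08, 28.15, 64.23, 92.31, 136.38, 167.46, 226.54, 125.62, 178.69, 96.77, 21.85, 11.92, 0.00 m³/s; ΣQ_DR = 1167 m³/s.
V = ΣQ_DR · Δt = 1167 × 7200 s = 8.402 × 10^6 m³.
Over A = 199 km², depth = V / A = 42.2 mm.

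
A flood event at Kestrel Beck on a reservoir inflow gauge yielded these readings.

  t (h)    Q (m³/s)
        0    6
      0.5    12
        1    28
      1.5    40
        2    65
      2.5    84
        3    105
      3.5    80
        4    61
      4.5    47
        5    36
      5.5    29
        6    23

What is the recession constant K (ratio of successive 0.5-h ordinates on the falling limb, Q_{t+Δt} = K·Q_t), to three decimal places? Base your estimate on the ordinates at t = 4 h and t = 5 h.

Using the recession-limb readings at t = 4 h and t = 5 h: Q falls from 61 to 36 m³/s over 2 intervals.
K = (Q₂/Q₁)^(1/2) = (36/61)^(1/2) = 0.768.

K ≈ 0.768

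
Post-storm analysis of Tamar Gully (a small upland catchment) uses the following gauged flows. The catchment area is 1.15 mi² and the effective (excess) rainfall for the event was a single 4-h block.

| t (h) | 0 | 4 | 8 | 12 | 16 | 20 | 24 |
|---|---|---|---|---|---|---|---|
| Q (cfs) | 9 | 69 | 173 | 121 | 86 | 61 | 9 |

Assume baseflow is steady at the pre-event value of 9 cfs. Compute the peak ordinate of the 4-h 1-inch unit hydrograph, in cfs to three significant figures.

Direct runoff: 0.0, 60.0, 164.0, 112.0, 77.0, 52.0, 0.0 cfs; ΣQ_DR = 465.0 cfs, peak = 164.0 cfs.
Runoff depth d = ΣQ_DR·Δt / A = 465.0 × 14400 / (1.15 mi²) = 2.506 in.
The 1-inch UH is the DRH scaled by (1 in)/d, so U_p = 164.0 × 1/2.506 = 65.4 cfs.

U_p ≈ 65.4 cfs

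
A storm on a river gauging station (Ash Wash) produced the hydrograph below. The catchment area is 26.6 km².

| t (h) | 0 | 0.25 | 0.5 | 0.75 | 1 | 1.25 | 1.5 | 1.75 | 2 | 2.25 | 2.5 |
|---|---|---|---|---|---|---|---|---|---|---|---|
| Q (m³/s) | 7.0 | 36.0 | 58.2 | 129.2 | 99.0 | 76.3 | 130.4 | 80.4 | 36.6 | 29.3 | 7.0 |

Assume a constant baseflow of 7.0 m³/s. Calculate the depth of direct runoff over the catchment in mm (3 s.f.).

Direct runoff: 0.0, 29.0, 51.2, 122.2, 92.0, 69.3, 123.4, 73.4, 29.6, 22.3, 0.0 m³/s; ΣQ_DR = 612.4 m³/s.
V = ΣQ_DR · Δt = 612.4 × 900 s = 5.512 × 10^5 m³.
Over A = 26.6 km², depth = V / A = 20.7 mm.

d ≈ 20.7 mm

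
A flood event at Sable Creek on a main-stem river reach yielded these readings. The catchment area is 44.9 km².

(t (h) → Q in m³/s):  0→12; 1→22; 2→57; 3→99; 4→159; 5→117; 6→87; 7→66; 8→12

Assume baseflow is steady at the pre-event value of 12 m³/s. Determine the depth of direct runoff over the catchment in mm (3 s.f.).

d ≈ 41.9 mm

Direct runoff: 0.0, 10.0, 45.0, 87.0, 147.0, 105.0, 75.0, 54.0, 0.0 m³/s; ΣQ_DR = 523.0 m³/s.
V = ΣQ_DR · Δt = 523.0 × 3600 s = 1.883 × 10^6 m³.
Over A = 44.9 km², depth = V / A = 41.9 mm.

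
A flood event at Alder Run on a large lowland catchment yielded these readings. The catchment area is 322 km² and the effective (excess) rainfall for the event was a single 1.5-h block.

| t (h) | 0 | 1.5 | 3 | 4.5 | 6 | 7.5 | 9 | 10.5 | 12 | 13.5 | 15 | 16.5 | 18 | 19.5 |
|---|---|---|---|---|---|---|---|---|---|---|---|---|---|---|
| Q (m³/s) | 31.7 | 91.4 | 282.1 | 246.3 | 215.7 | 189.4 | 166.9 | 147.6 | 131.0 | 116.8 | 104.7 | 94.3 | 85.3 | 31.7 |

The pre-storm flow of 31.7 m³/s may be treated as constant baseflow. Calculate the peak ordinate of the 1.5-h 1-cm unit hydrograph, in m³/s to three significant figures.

U_p ≈ 100 m³/s

Direct runoff: 0.0, 59.7, 250.4, 214.6, 184.0, 157.7, 135.2, 115.9, 99.3, 85.1, 73.0, 62.6, 53.6, 0.0 m³/s; ΣQ_DR = 1491 m³/s, peak = 250.4 m³/s.
Runoff depth d = ΣQ_DR·Δt / A = 1491 × 5400 / (322 km²) = 25.01 mm.
The 1-cm UH is the DRH scaled by (10 mm)/d, so U_p = 250.4 × 10/25.01 = 100 m³/s.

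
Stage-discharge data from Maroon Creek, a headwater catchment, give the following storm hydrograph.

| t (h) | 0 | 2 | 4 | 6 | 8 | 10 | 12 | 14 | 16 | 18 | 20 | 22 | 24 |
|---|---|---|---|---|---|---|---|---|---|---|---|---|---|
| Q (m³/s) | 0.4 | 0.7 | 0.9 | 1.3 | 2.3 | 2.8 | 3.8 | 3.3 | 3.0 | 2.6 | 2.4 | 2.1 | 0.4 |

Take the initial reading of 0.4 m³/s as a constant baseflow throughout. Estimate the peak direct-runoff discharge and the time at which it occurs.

Q_p = 3.4 m³/s at t = 12 h

Subtracting baseflow gives direct-runoff ordinates: 0.0, 0.3, 0.5, 0.9, 1.9, 2.4, 3.4, 2.9, 2.6, 2.2, 2.0, 1.7, 0.0 m³/s.
The maximum is 3.4 m³/s, occurring at the reading for t = 12 h.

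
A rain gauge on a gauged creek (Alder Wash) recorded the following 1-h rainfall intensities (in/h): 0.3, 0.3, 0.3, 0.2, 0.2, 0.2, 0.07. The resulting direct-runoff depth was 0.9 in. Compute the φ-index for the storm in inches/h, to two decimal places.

Only the 6 blocks with intensity above φ contribute runoff: 0.3, 0.3, 0.3, 0.2, 0.2, 0.2 in/h.
Σ(I−φ)·Δt = d  ⇒  (0.3+0.3+0.3+0.2+0.2+0.2 − 6φ)·1 = 0.9
φ = (1.500 − 0.9/1) / 6 = 0.10 in/h.

φ ≈ 0.10 in/h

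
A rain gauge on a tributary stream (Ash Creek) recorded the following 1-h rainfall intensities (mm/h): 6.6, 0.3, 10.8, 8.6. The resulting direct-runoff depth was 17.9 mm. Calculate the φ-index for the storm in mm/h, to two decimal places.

φ ≈ 2.70 mm/h

Only the 3 blocks with intensity above φ contribute runoff: 6.6, 10.8, 8.6 mm/h.
Σ(I−φ)·Δt = d  ⇒  (6.6+10.8+8.6 − 3φ)·1 = 17.9
φ = (26.00 − 17.9/1) / 3 = 2.70 mm/h.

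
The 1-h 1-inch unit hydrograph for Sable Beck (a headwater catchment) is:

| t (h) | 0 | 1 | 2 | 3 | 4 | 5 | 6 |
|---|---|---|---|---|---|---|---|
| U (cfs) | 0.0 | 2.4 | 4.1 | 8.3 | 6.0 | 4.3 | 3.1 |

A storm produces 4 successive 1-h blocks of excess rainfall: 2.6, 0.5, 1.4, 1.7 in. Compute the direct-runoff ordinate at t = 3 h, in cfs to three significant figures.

By discrete convolution, Q_j = Σ (P_i / 1 in) · U_{j−i}.
At t = 3 h (j=3): Q = (2.6/1)·8.3 + (0.5/1)·4.1 + (1.4/1)·2.4 + (1.7/1)·0.0 = 27.0 cfs.

Q ≈ 27.0 cfs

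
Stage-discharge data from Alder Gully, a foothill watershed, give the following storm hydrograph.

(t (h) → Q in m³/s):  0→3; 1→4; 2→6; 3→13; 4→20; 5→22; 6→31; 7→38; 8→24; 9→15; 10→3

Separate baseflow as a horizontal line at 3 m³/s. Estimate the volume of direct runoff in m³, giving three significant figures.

V ≈ 5.26 × 10^5 m³

Direct-runoff ordinates (Q − Q_b): 0.0, 1.0, 3.0, 10.0, 17.0, 19.0, 28.0, 35.0, 21.0, 12.0, 0.0 m³/s.
ΣQ_DR = 146.0 m³/s.
With Δt = 1 h = 3600 s, V = ΣQ_DR · Δt = 146.0 × 3600 = 5.26 × 10^5 m³.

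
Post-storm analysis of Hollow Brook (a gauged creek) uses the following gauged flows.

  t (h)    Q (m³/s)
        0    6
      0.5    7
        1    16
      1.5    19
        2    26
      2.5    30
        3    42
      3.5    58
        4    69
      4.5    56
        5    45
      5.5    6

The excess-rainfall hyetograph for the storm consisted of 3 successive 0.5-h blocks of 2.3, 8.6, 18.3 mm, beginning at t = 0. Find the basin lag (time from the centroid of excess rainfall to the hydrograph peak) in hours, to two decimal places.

t_L ≈ 2.98 h

Centroid of excess rainfall: t_c = Σ P_i·t̄_i / ΣP_i = 1.0240 h (block centres at 0.25, 0.75, 1.25 h).
Hydrograph peak occurs at t = 4 h, so basin lag t_L = 4 − 1.0240 = 2.98 h.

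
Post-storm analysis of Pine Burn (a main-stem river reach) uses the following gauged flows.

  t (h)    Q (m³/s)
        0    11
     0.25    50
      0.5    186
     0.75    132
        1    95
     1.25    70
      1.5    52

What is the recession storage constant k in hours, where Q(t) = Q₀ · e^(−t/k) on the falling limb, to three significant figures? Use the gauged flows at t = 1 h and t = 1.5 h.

k ≈ 0.830 h

On the falling limb, Q drops from 95 to 52 m³/s between t = 1 h and t = 1.5 h (Δt = 0.5 h).
k = −Δt / ln(Q₂/Q₁) = −0.5 / ln(52/95) = 0.830 h.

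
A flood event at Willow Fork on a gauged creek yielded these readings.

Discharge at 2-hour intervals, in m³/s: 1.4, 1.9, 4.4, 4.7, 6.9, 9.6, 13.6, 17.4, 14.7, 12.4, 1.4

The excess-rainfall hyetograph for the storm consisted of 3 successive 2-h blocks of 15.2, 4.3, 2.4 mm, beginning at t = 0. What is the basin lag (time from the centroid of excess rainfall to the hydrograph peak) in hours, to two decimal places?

t_L ≈ 12.17 h

Centroid of excess rainfall: t_c = Σ P_i·t̄_i / ΣP_i = 1.8311 h (block centres at 1, 3, 5 h).
Hydrograph peak occurs at t = 14 h, so basin lag t_L = 14 − 1.8311 = 12.17 h.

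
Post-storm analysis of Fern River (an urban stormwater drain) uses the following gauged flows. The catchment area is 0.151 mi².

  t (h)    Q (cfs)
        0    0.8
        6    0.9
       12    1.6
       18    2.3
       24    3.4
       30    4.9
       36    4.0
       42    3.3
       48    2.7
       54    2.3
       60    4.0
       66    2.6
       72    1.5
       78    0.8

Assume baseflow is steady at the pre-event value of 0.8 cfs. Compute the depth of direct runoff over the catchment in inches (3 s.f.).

d ≈ 1.47 in

Direct runoff: 0.0, 0.1, 0.8, 1.5, 2.6, 4.1, 3.2, 2.5, 1.9, 1.5, 3.2, 1.8, 0.7, 0.0 cfs; ΣQ_DR = 23.90 cfs.
V = ΣQ_DR · Δt = 23.90 × 21600 s = 5.162 × 10^5 ft³.
Over A = 0.151 mi², depth = V / A = 1.47 in.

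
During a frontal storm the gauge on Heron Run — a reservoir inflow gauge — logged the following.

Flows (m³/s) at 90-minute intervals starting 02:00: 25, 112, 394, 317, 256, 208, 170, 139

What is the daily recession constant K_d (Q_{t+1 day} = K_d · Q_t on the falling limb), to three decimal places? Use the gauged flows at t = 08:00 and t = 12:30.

K_d ≈ 0.039

Between t = 08:00 and t = 12:30 the flow falls from 256 to 139 m³/s over 3×1.5 h = 4.5 h.
Per-interval ratio K = (139/256)^(1/3) = 0.8158; K_d = K^(24/1.5) = 0.039.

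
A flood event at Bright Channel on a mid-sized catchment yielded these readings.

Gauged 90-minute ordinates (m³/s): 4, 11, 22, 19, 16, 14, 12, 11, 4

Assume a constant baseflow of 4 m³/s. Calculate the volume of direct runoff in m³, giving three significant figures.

V ≈ 4.16 × 10^5 m³

Direct-runoff ordinates (Q − Q_b): 0.0, 7.0, 18.0, 15.0, 12.0, 10.0, 8.0, 7.0, 0.0 m³/s.
ΣQ_DR = 77.00 m³/s.
With Δt = 1.5 h = 5400 s, V = ΣQ_DR · Δt = 77.00 × 5400 = 4.16 × 10^5 m³.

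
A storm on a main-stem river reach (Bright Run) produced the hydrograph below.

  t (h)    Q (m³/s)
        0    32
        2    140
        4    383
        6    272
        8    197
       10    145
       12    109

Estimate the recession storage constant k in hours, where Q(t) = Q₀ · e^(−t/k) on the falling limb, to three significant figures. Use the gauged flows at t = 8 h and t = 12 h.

On the falling limb, Q drops from 197 to 109 m³/s between t = 8 h and t = 12 h (Δt = 4 h).
k = −Δt / ln(Q₂/Q₁) = −4 / ln(109/197) = 6.76 h.

k ≈ 6.76 h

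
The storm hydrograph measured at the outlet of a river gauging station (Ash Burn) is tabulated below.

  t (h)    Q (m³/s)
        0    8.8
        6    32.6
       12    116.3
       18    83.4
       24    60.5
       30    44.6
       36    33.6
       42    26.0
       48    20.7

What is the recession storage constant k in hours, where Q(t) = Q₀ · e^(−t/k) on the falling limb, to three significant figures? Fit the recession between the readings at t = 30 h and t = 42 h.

k ≈ 22.2 h

On the falling limb, Q drops from 44.6 to 26.0 m³/s between t = 30 h and t = 42 h (Δt = 12 h).
k = −Δt / ln(Q₂/Q₁) = −12 / ln(26.0/44.6) = 22.2 h.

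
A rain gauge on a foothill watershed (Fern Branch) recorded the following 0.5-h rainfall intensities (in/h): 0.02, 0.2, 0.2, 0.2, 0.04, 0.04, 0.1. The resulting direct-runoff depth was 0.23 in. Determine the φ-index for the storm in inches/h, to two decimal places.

Only the 4 blocks with intensity above φ contribute runoff: 0.2, 0.2, 0.2, 0.1 in/h.
Σ(I−φ)·Δt = d  ⇒  (0.2+0.2+0.2+0.1 − 4φ)·0.5 = 0.23
φ = (0.7000 − 0.23/0.5) / 4 = 0.06 in/h.

φ ≈ 0.06 in/h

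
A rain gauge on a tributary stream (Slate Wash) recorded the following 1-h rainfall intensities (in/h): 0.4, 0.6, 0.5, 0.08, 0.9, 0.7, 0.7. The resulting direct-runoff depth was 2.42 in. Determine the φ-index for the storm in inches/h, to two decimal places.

φ ≈ 0.23 in/h

Only the 6 blocks with intensity above φ contribute runoff: 0.4, 0.6, 0.5, 0.9, 0.7, 0.7 in/h.
Σ(I−φ)·Δt = d  ⇒  (0.4+0.6+0.5+0.9+0.7+0.7 − 6φ)·1 = 2.42
φ = (3.800 − 2.42/1) / 6 = 0.23 in/h.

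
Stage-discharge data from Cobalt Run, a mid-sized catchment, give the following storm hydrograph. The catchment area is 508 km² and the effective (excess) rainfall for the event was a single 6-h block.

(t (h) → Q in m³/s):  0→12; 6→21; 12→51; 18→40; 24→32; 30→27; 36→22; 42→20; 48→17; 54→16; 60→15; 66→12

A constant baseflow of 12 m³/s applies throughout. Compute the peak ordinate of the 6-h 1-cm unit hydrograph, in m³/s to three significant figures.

U_p ≈ 65.1 m³/s

Direct runoff: 0.0, 9.0, 39.0, 28.0, 20.0, 15.0, 10.0, 8.0, 5.0, 4.0, 3.0, 0.0 m³/s; ΣQ_DR = 141.0 m³/s, peak = 39.0 m³/s.
Runoff depth d = ΣQ_DR·Δt / A = 141.0 × 21600 / (508 km²) = 5.995 mm.
The 1-cm UH is the DRH scaled by (10 mm)/d, so U_p = 39.0 × 10/5.995 = 65.1 m³/s.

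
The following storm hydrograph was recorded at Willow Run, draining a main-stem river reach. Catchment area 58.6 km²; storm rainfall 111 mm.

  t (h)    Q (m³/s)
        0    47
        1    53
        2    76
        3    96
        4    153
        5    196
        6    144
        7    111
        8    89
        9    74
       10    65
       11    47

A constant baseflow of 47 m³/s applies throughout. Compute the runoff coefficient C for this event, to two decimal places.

ΣQ_DR = 587.0 m³/s; V = ΣQ_DR·Δt = 2.113 × 10^6 m³.
Runoff depth d = V / A = 36.06 mm.
C = d / P = 36.06 / 111 = 0.32.

C ≈ 0.32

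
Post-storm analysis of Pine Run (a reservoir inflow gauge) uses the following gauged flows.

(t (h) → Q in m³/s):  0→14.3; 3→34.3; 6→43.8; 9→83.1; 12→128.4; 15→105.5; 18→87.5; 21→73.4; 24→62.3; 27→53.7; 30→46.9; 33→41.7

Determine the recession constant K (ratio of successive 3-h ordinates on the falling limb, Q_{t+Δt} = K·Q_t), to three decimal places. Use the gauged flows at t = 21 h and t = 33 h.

K ≈ 0.868

Using the recession-limb readings at t = 21 h and t = 33 h: Q falls from 73.4 to 41.7 m³/s over 4 intervals.
K = (Q₂/Q₁)^(1/4) = (41.7/73.4)^(1/4) = 0.868.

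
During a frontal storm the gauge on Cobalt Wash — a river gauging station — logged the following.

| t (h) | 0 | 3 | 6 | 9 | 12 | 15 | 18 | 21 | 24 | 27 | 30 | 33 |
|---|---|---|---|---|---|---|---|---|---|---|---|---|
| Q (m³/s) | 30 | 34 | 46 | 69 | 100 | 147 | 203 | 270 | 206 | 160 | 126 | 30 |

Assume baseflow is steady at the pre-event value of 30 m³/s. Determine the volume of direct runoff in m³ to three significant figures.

V ≈ 1.15 × 10^7 m³

Direct-runoff ordinates (Q − Q_b): 0.0, 4.0, 16.0, 39.0, 70.0, 117.0, 173.0, 240.0, 176.0, 130.0, 96.0, 0.0 m³/s.
ΣQ_DR = 1061 m³/s.
With Δt = 3 h = 10800 s, V = ΣQ_DR · Δt = 1061 × 10800 = 1.15 × 10^7 m³.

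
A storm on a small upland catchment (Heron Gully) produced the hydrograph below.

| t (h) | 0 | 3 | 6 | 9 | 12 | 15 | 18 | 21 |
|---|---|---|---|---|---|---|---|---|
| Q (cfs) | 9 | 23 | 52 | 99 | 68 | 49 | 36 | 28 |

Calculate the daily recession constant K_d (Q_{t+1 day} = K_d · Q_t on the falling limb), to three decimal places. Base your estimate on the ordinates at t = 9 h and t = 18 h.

K_d ≈ 0.067

Between t = 9 h and t = 18 h the flow falls from 99 to 36 cfs over 3×3 h = 9 h.
Per-interval ratio K = (36/99)^(1/3) = 0.7138; K_d = K^(24/3) = 0.067.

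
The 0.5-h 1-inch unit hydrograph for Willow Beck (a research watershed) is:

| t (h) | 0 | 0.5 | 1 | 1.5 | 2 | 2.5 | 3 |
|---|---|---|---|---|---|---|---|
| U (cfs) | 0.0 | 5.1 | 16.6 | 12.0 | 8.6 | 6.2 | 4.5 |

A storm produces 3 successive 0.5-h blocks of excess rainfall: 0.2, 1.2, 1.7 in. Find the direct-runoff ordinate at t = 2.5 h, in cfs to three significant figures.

By discrete convolution, Q_j = Σ (P_i / 1 in) · U_{j−i}.
At t = 2.5 h (j=5): Q = (0.2/1)·6.2 + (1.2/1)·8.6 + (1.7/1)·12.0 = 32.0 cfs.

Q ≈ 32.0 cfs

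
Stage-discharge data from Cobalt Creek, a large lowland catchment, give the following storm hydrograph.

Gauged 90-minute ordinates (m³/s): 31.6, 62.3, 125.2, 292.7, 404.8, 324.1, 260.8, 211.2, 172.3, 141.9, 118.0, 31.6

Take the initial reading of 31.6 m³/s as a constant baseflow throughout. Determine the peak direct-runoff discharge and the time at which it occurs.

Subtracting baseflow gives direct-runoff ordinates: 0.0, 30.7, 93.6, 261.1, 373.2, 292.5, 229.2, 179.6, 140.7, 110.3, 86.4, 0.0 m³/s.
The maximum is 373.2 m³/s, occurring at the reading for t = 6 h.

Q_p = 373.2 m³/s at t = 6 h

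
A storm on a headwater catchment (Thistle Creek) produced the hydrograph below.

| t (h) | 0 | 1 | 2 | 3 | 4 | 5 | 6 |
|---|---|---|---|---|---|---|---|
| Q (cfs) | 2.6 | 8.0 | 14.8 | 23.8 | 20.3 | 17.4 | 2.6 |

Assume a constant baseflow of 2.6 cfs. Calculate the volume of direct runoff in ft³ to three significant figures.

Direct-runoff ordinates (Q − Q_b): 0.0, 5.4, 12.2, 21.2, 17.7, 14.8, 0.0 cfs.
ΣQ_DR = 71.30 cfs.
With Δt = 1 h = 3600 s, V = ΣQ_DR · Δt = 71.30 × 3600 = 2.57 × 10^5 ft³.

V ≈ 2.57 × 10^5 ft³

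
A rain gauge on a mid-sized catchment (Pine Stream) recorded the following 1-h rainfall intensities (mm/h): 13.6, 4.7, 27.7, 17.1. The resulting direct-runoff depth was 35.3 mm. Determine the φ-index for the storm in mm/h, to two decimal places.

Only the 3 blocks with intensity above φ contribute runoff: 13.6, 27.7, 17.1 mm/h.
Σ(I−φ)·Δt = d  ⇒  (13.6+27.7+17.1 − 3φ)·1 = 35.3
φ = (58.40 − 35.3/1) / 3 = 7.70 mm/h.

φ ≈ 7.70 mm/h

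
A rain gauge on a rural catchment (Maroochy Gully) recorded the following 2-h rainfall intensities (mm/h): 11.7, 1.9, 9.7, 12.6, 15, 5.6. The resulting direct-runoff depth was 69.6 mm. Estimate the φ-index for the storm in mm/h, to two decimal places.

φ ≈ 3.96 mm/h

Only the 5 blocks with intensity above φ contribute runoff: 11.7, 9.7, 12.6, 15, 5.6 mm/h.
Σ(I−φ)·Δt = d  ⇒  (11.7+9.7+12.6+15+5.6 − 5φ)·2 = 69.6
φ = (54.60 − 69.6/2) / 5 = 3.96 mm/h.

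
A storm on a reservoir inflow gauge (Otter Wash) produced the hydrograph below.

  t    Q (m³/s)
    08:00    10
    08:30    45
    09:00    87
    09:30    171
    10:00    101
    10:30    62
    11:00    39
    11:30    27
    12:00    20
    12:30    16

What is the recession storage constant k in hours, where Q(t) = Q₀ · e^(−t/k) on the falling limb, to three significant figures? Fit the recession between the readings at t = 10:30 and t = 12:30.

k ≈ 1.48 h

On the falling limb, Q drops from 62 to 16 m³/s between t = 10:30 and t = 12:30 (Δt = 2 h).
k = −Δt / ln(Q₂/Q₁) = −2 / ln(16/62) = 1.48 h.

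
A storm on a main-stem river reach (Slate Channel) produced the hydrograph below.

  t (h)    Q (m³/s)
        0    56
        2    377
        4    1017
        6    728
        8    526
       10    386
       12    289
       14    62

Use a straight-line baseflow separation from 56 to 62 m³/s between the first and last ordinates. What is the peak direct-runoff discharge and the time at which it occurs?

Subtracting baseflow gives direct-runoff ordinates: 0.00, 320.14, 959.29, 669.43, 466.57, 325.71, 227.86, 0.00 m³/s.
The maximum is 959.29 m³/s, occurring at the reading for t = 4 h.

Q_p = 959.29 m³/s at t = 4 h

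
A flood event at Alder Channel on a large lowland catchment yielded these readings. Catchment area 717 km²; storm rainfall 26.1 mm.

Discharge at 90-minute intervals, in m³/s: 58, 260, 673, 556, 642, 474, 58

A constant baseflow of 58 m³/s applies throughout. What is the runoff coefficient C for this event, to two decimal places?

ΣQ_DR = 2315 m³/s; V = ΣQ_DR·Δt = 1.250 × 10^7 m³.
Runoff depth d = V / A = 17.44 mm.
C = d / P = 17.44 / 26.1 = 0.67.

C ≈ 0.67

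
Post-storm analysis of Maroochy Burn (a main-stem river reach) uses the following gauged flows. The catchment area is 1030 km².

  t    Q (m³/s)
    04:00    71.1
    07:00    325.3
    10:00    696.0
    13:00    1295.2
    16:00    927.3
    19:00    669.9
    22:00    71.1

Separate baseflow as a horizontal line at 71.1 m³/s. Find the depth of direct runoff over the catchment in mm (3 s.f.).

d ≈ 37.3 mm

Direct runoff: 0.0, 254.2, 624.9, 1224.1, 856.2, 598.8, 0.0 m³/s; ΣQ_DR = 3558 m³/s.
V = ΣQ_DR · Δt = 3558 × 10800 s = 3.843 × 10^7 m³.
Over A = 1030 km², depth = V / A = 37.3 mm.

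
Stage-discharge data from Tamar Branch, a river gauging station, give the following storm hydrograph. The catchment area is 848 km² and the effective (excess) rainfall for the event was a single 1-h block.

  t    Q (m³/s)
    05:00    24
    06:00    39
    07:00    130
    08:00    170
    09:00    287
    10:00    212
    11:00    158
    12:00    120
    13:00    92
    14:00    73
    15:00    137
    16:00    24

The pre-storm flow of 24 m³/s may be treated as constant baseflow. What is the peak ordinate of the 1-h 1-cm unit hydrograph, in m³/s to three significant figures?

Direct runoff: 0.0, 15.0, 106.0, 146.0, 263.0, 188.0, 134.0, 96.0, 68.0, 49.0, 113.0, 0.0 m³/s; ΣQ_DR = 1178 m³/s, peak = 263.0 m³/s.
Runoff depth d = ΣQ_DR·Δt / A = 1178 × 3600 / (848 km²) = 5.001 mm.
The 1-cm UH is the DRH scaled by (10 mm)/d, so U_p = 263.0 × 10/5.001 = 526 m³/s.

U_p ≈ 526 m³/s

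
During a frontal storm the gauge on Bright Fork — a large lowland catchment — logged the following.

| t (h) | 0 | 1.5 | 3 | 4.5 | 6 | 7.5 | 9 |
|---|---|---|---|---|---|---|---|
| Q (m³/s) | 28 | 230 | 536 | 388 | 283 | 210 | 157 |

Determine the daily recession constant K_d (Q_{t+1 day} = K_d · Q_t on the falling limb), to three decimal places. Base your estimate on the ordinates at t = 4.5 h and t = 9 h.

Between t = 4.5 h and t = 9 h the flow falls from 388 to 157 m³/s over 3×1.5 h = 4.5 h.
Per-interval ratio K = (157/388)^(1/3) = 0.7396; K_d = K^(24/1.5) = 0.008.

K_d ≈ 0.008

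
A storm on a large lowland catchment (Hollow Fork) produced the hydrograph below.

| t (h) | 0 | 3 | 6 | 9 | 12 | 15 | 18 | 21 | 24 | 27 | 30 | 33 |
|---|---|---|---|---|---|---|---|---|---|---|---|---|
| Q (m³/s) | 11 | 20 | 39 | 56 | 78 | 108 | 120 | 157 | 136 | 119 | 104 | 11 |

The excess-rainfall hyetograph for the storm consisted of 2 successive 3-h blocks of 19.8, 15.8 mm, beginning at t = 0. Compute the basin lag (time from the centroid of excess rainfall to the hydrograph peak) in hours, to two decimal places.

t_L ≈ 18.17 h

Centroid of excess rainfall: t_c = Σ P_i·t̄_i / ΣP_i = 2.8315 h (block centres at 1.5, 4.5 h).
Hydrograph peak occurs at t = 21 h, so basin lag t_L = 21 − 2.8315 = 18.17 h.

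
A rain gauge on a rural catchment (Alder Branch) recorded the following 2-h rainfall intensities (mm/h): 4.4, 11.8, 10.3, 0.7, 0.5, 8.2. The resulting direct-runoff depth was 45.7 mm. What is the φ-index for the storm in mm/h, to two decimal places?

Only the 4 blocks with intensity above φ contribute runoff: 4.4, 11.8, 10.3, 8.2 mm/h.
Σ(I−φ)·Δt = d  ⇒  (4.4+11.8+10.3+8.2 − 4φ)·2 = 45.7
φ = (34.70 − 45.7/2) / 4 = 2.96 mm/h.

φ ≈ 2.96 mm/h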